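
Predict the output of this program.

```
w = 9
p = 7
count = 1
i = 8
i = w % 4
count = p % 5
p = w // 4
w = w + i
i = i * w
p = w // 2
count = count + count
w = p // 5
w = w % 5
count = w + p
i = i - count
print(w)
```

1

i = 9%4 = 1
count = 7%5 = 2
p = 9//4 = 2
w = 9+1 = 10
i = 1*10 = 10
p = 10//2 = 5
count = 2+2 = 4
w = 5//5 = 1
w = 1%5 = 1
count = 1+5 = 6
i = 10-6 = 4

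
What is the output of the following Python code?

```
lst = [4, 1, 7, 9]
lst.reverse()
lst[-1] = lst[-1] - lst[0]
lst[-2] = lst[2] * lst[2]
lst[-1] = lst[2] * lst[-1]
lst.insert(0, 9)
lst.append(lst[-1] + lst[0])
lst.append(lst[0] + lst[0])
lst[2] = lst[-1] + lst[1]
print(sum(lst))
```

63

reverse → [9, 7, 1, 4]
lst[-1] = lst[-1]-lst[0] = 4-9 = -5 → [9, 7, 1, -5]
lst[-2] = lst[2]*lst[2] = 1*1 = 1 → [9, 7, 1, -5]
lst[-1] = lst[2]*lst[-1] = 1*(-5) = -5 → [9, 7, 1, -5]
insert 9 at 0 → [9, 9, 7, 1, -5]
append lst[-1]+lst[0] = (-5)+9 = 4 → [9, 9, 7, 1, -5, 4]
append lst[0]+lst[0] = 9+9 = 18 → [9, 9, 7, 1, -5, 4, 18]
lst[2] = lst[-1]+lst[1] = 18+9 = 27 → [9, 9, 27, 1, -5, 4, 18]
sum = 63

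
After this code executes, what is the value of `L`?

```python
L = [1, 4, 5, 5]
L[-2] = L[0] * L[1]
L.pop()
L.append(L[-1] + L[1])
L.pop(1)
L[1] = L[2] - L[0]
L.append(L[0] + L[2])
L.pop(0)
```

[7, 8, 9]

L[-2] = L[0]*L[1] = 1*4 = 4 → [1, 4, 4, 5]
pop() removes 5 → [1, 4, 4]
append L[-1]+L[1] = 4+4 = 8 → [1, 4, 4, 8]
pop(1) removes 4 → [1, 4, 8]
L[1] = L[2]-L[0] = 8-1 = 7 → [1, 7, 8]
append L[0]+L[2] = 1+8 = 9 → [1, 7, 8, 9]
pop(0) removes 1 → [7, 8, 9]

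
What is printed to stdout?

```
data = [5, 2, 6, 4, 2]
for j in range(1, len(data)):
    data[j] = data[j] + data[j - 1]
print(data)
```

[5, 7, 13, 17, 19]

j=1: data[1] = 2+5 = 7 → [5, 7, 6, 4, 2]
j=2: data[2] = 6+7 = 13 → [5, 7, 13, 4, 2]
j=3: data[3] = 4+13 = 17 → [5, 7, 13, 17, 2]
j=4: data[4] = 2+17 = 19 → [5, 7, 13, 17, 19]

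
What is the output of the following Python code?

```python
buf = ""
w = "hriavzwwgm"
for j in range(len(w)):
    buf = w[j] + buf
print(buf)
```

mgwwzvairh

j=0: prepend 'h' → 'h'
j=1: prepend 'r' → 'rh'
j=2: prepend 'i' → 'irh'
j=3: prepend 'a' → 'airh'
j=4: prepend 'v' → 'vairh'
j=5: prepend 'z' → 'zvairh'
j=6: prepend 'w' → 'wzvairh'
j=7: prepend 'w' → 'wwzvairh'
j=8: prepend 'g' → 'gwwzvairh'
j=9: prepend 'm' → 'mgwwzvairh'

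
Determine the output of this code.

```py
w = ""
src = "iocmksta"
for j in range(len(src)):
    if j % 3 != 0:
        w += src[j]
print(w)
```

ocksa

j=0: skip
j=1: add 'o' → 'o'
j=2: add 'c' → 'oc'
j=3: skip
j=4: add 'k' → 'ock'
j=5: add 's' → 'ocks'
j=6: skip
j=7: add 'a' → 'ocksa'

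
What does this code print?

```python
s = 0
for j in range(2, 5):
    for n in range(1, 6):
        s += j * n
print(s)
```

j=2,n=1: s = 0+2 = 2
j=2,n=2: s = 2+4 = 6
j=2,n=3: s = 6+6 = 12
j=2,n=4: s = 12+8 = 20
j=2,n=5: s = 20+10 = 30
j=3,n=1: s = 30+3 = 33
j=3,n=2: s = 33+6 = 39
j=3,n=3: s = 39+9 = 48
j=3,n=4: s = 48+12 = 60
j=3,n=5: s = 60+15 = 75
j=4,n=1: s = 75+4 = 79
j=4,n=2: s = 79+8 = 87
j=4,n=3: s = 87+12 = 99
j=4,n=4: s = 99+16 = 115
j=4,n=5: s = 115+20 = 135

135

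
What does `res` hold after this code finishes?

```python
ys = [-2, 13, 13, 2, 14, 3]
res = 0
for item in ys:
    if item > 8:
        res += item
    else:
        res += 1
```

43

item=-2: not >8, res = 0+1 = 1
item=13: >8, res = 1+13 = 14
item=13: >8, res = 14+13 = 27
item=2: not >8, res = 27+1 = 28
item=14: >8, res = 28+14 = 42
item=3: not >8, res = 42+1 = 43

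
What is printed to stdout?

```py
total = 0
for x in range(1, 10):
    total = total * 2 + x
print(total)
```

x=1: total = 0*2+1 = 1
x=2: total = 1*2+2 = 4
x=3: total = 4*2+3 = 11
x=4: total = 11*2+4 = 26
x=5: total = 26*2+5 = 57
x=6: total = 57*2+6 = 120
x=7: total = 120*2+7 = 247
x=8: total = 247*2+8 = 502
x=9: total = 502*2+9 = 1013

1013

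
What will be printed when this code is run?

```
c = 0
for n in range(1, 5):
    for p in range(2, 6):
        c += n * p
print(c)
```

140

n=1,p=2: c = 0+2 = 2
n=1,p=3: c = 2+3 = 5
n=1,p=4: c = 5+4 = 9
n=1,p=5: c = 9+5 = 14
n=2,p=2: c = 14+4 = 18
n=2,p=3: c = 18+6 = 24
n=2,p=4: c = 24+8 = 32
n=2,p=5: c = 32+10 = 42
n=3,p=2: c = 42+6 = 48
n=3,p=3: c = 48+9 = 57
n=3,p=4: c = 57+12 = 69
n=3,p=5: c = 69+15 = 84
n=4,p=2: c = 84+8 = 92
n=4,p=3: c = 92+12 = 104
n=4,p=4: c = 104+16 = 120
n=4,p=5: c = 120+20 = 140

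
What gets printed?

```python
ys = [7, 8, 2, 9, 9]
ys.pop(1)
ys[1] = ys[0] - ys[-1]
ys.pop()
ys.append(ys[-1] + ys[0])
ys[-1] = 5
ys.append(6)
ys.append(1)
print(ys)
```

[7, -2, 9, 5, 6, 1]

pop(1) removes 8 → [7, 2, 9, 9]
ys[1] = ys[0]-ys[-1] = 7-9 = -2 → [7, -2, 9, 9]
pop() removes 9 → [7, -2, 9]
append ys[-1]+ys[0] = 9+7 = 16 → [7, -2, 9, 16]
ys[-1] = 5 → [7, -2, 9, 5]
append 6 → [7, -2, 9, 5, 6]
append 1 → [7, -2, 9, 5, 6, 1]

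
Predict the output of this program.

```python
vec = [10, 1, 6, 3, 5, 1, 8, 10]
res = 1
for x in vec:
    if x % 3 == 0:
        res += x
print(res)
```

10

x=10: not %3==0
x=1: not %3==0
x=6: %3==0, res = 1+6 = 7
x=3: %3==0, res = 7+3 = 10
x=5: not %3==0
x=1: not %3==0
x=8: not %3==0
x=10: not %3==0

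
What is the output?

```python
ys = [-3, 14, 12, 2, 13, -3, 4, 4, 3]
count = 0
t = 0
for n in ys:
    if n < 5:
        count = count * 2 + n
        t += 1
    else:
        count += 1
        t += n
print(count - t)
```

-26

n=-3: <5, count = 0*2+(-3) = -3; t=1
n=14: not <5, count = (-3)+1 = -2; t=15
n=12: not <5, count = (-2)+1 = -1; t=27
n=2: <5, count = (-1)*2+2 = 0; t=28
n=13: not <5, count = 0+1 = 1; t=41
n=-3: <5, count = 1*2+(-3) = -1; t=42
n=4: <5, count = (-1)*2+4 = 2; t=43
n=4: <5, count = 2*2+4 = 8; t=44
n=3: <5, count = 8*2+3 = 19; t=45
count-t = 19-45 = -26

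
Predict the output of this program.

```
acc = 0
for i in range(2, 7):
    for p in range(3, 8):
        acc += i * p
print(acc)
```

i=2,p=3: acc = 0+6 = 6
i=2,p=4: acc = 6+8 = 14
i=2,p=5: acc = 14+10 = 24
i=2,p=6: acc = 24+12 = 36
i=2,p=7: acc = 36+14 = 50
i=3,p=3: acc = 50+9 = 59
i=3,p=4: acc = 59+12 = 71
i=3,p=5: acc = 71+15 = 86
i=3,p=6: acc = 86+18 = 104
i=3,p=7: acc = 104+21 = 125
i=4,p=3: acc = 125+12 = 137
i=4,p=4: acc = 137+16 = 153
i=4,p=5: acc = 153+20 = 173
i=4,p=6: acc = 173+24 = 197
i=4,p=7: acc = 197+28 = 225
i=5,p=3: acc = 225+15 = 240
i=5,p=4: acc = 240+20 = 260
i=5,p=5: acc = 260+25 = 285
i=5,p=6: acc = 285+30 = 315
i=5,p=7: acc = 315+35 = 350
i=6,p=3: acc = 350+18 = 368
i=6,p=4: acc = 368+24 = 392
i=6,p=5: acc = 392+30 = 422
i=6,p=6: acc = 422+36 = 458
i=6,p=7: acc = 458+42 = 500

500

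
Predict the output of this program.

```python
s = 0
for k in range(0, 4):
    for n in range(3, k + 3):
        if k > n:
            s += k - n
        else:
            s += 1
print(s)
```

6

k=1,n=3: not 1>3, s = 0+1 = 1
k=2,n=3: not 2>3, s = 1+1 = 2
k=2,n=4: not 2>4, s = 2+1 = 3
k=3,n=3: not 3>3, s = 3+1 = 4
k=3,n=4: not 3>4, s = 4+1 = 5
k=3,n=5: not 3>5, s = 5+1 = 6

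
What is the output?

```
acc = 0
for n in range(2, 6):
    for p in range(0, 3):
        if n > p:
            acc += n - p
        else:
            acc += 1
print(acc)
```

31

n=2,p=0: 2>0, acc = 0+2 = 2
n=2,p=1: 2>1, acc = 2+1 = 3
n=2,p=2: not 2>2, acc = 3+1 = 4
n=3,p=0: 3>0, acc = 4+3 = 7
n=3,p=1: 3>1, acc = 7+2 = 9
n=3,p=2: 3>2, acc = 9+1 = 10
n=4,p=0: 4>0, acc = 10+4 = 14
n=4,p=1: 4>1, acc = 14+3 = 17
n=4,p=2: 4>2, acc = 17+2 = 19
n=5,p=0: 5>0, acc = 19+5 = 24
n=5,p=1: 5>1, acc = 24+4 = 28
n=5,p=2: 5>2, acc = 28+3 = 31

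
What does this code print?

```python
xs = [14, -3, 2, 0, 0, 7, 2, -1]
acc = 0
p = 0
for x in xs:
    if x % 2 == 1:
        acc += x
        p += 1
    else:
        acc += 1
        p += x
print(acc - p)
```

-13

x=14: not odd, acc = 0+1 = 1; p=14
x=-3: odd, acc = 1+(-3) = -2; p=15
x=2: not odd, acc = (-2)+1 = -1; p=17
x=0: not odd, acc = (-1)+1 = 0; p=17
x=0: not odd, acc = 0+1 = 1; p=17
x=7: odd, acc = 1+7 = 8; p=18
x=2: not odd, acc = 8+1 = 9; p=20
x=-1: odd, acc = 9+(-1) = 8; p=21
acc-p = 8-21 = -13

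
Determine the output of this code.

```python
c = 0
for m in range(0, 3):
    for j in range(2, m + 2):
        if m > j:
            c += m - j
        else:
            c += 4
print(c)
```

m=1,j=2: not 1>2, c = 0+4 = 4
m=2,j=2: not 2>2, c = 4+4 = 8
m=2,j=3: not 2>3, c = 8+4 = 12

12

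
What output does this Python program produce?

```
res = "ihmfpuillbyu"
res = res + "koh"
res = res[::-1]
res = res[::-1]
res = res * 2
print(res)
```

ihmfpuillbyukohihmfpuillbyukoh

+ 'koh' → 'ihmfpuillbyukoh'
reverse → 'hokuyblliupfmhi'
reverse → 'ihmfpuillbyukoh'
repeat ×2 → 'ihmfpuillbyukohihmfpuillbyukoh'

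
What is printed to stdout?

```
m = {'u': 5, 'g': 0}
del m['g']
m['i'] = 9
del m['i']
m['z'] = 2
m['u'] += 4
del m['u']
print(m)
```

{'z': 2}

del 'g' → {'u': 5}
m['i'] = 9 → {'u': 5, 'i': 9}
del 'i' → {'u': 5}
m['z'] = 2 → {'u': 5, 'z': 2}
m['u'] = 5+4 = 9 → {'u': 9, 'z': 2}
del 'u' → {'z': 2}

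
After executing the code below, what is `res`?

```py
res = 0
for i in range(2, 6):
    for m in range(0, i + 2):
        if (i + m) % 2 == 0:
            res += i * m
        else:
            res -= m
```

i=2,m=0: even sum, res = 0+0 = 0
i=2,m=1: odd sum, res = 0-1 = -1
i=2,m=2: even sum, res = (-1)+4 = 3
i=2,m=3: odd sum, res = 3-3 = 0
i=3,m=0: odd sum, res = 0-0 = 0
i=3,m=1: even sum, res = 0+3 = 3
i=3,m=2: odd sum, res = 3-2 = 1
i=3,m=3: even sum, res = 1+9 = 10
i=3,m=4: odd sum, res = 10-4 = 6
i=4,m=0: even sum, res = 6+0 = 6
i=4,m=1: odd sum, res = 6-1 = 5
i=4,m=2: even sum, res = 5+8 = 13
i=4,m=3: odd sum, res = 13-3 = 10
i=4,m=4: even sum, res = 10+16 = 26
i=4,m=5: odd sum, res = 26-5 = 21
i=5,m=0: odd sum, res = 21-0 = 21
i=5,m=1: even sum, res = 21+5 = 26
i=5,m=2: odd sum, res = 26-2 = 24
i=5,m=3: even sum, res = 24+15 = 39
i=5,m=4: odd sum, res = 39-4 = 35
i=5,m=5: even sum, res = 35+25 = 60
i=5,m=6: odd sum, res = 60-6 = 54

54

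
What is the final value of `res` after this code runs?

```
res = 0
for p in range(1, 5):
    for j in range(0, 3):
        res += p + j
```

42

p=1,j=0: res = 0+1 = 1
p=1,j=1: res = 1+2 = 3
p=1,j=2: res = 3+3 = 6
p=2,j=0: res = 6+2 = 8
p=2,j=1: res = 8+3 = 11
p=2,j=2: res = 11+4 = 15
p=3,j=0: res = 15+3 = 18
p=3,j=1: res = 18+4 = 22
p=3,j=2: res = 22+5 = 27
p=4,j=0: res = 27+4 = 31
p=4,j=1: res = 31+5 = 36
p=4,j=2: res = 36+6 = 42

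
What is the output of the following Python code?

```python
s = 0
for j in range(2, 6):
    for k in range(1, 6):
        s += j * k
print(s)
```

210

j=2,k=1: s = 0+2 = 2
j=2,k=2: s = 2+4 = 6
j=2,k=3: s = 6+6 = 12
j=2,k=4: s = 12+8 = 20
j=2,k=5: s = 20+10 = 30
j=3,k=1: s = 30+3 = 33
j=3,k=2: s = 33+6 = 39
j=3,k=3: s = 39+9 = 48
j=3,k=4: s = 48+12 = 60
j=3,k=5: s = 60+15 = 75
j=4,k=1: s = 75+4 = 79
j=4,k=2: s = 79+8 = 87
j=4,k=3: s = 87+12 = 99
j=4,k=4: s = 99+16 = 115
j=4,k=5: s = 115+20 = 135
j=5,k=1: s = 135+5 = 140
j=5,k=2: s = 140+10 = 150
j=5,k=3: s = 150+15 = 165
j=5,k=4: s = 165+20 = 185
j=5,k=5: s = 185+25 = 210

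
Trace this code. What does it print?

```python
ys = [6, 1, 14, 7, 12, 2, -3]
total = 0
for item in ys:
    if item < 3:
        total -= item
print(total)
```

item=6: not <3
item=1: <3, total = 0-1 = -1
item=14: not <3
item=7: not <3
item=12: not <3
item=2: <3, total = (-1)-2 = -3
item=-3: <3, total = (-3)-(-3) = 0

0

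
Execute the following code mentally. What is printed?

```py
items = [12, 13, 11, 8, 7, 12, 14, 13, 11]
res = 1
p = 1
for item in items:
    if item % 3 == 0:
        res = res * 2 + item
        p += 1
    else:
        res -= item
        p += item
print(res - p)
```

item=12: %3==0, res = 1*2+12 = 14; p=2
item=13: not %3==0, res = 14-13 = 1; p=15
item=11: not %3==0, res = 1-11 = -10; p=26
item=8: not %3==0, res = (-10)-8 = -18; p=34
item=7: not %3==0, res = (-18)-7 = -25; p=41
item=12: %3==0, res = (-25)*2+12 = -38; p=42
item=14: not %3==0, res = (-38)-14 = -52; p=56
item=13: not %3==0, res = (-52)-13 = -65; p=69
item=11: not %3==0, res = (-65)-11 = -76; p=80
res-p = (-76)-80 = -156

-156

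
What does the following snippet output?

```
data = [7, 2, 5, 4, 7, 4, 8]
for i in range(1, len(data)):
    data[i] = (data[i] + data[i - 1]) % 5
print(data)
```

[7, 4, 4, 3, 0, 4, 2]

i=1: data[1] = (2+7)%5 = 4 → [7, 4, 5, 4, 7, 4, 8]
i=2: data[2] = (5+4)%5 = 4 → [7, 4, 4, 4, 7, 4, 8]
i=3: data[3] = (4+4)%5 = 3 → [7, 4, 4, 3, 7, 4, 8]
i=4: data[4] = (7+3)%5 = 0 → [7, 4, 4, 3, 0, 4, 8]
i=5: data[5] = (4+0)%5 = 4 → [7, 4, 4, 3, 0, 4, 8]
i=6: data[6] = (8+4)%5 = 2 → [7, 4, 4, 3, 0, 4, 2]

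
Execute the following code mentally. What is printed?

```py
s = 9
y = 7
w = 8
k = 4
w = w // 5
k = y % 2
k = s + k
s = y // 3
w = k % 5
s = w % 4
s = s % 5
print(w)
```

w = 8//5 = 1
k = 7%2 = 1
k = 9+1 = 10
s = 7//3 = 2
w = 10%5 = 0
s = 0%4 = 0
s = 0%5 = 0

0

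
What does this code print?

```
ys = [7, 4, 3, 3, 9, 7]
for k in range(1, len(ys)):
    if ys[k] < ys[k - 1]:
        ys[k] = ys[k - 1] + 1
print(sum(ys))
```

57

k=1: 4<7, ys[1] = 7+1 = 8 → [7, 8, 3, 3, 9, 7]
k=2: 3<8, ys[2] = 8+1 = 9 → [7, 8, 9, 3, 9, 7]
k=3: 3<9, ys[3] = 9+1 = 10 → [7, 8, 9, 10, 9, 7]
k=4: 9<10, ys[4] = 10+1 = 11 → [7, 8, 9, 10, 11, 7]
k=5: 7<11, ys[5] = 11+1 = 12 → [7, 8, 9, 10, 11, 12]
sum = 57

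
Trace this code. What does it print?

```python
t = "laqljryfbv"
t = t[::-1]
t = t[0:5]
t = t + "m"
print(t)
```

vbfyrm

reverse → 'vbfyrjlqal'
slice [0:5] → 'vbfyr'
+ 'm' → 'vbfyrm'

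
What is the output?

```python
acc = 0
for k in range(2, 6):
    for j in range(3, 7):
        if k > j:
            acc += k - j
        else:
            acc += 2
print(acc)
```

30

k=2,j=3: not 2>3, acc = 0+2 = 2
k=2,j=4: not 2>4, acc = 2+2 = 4
k=2,j=5: not 2>5, acc = 4+2 = 6
k=2,j=6: not 2>6, acc = 6+2 = 8
k=3,j=3: not 3>3, acc = 8+2 = 10
k=3,j=4: not 3>4, acc = 10+2 = 12
k=3,j=5: not 3>5, acc = 12+2 = 14
k=3,j=6: not 3>6, acc = 14+2 = 16
k=4,j=3: 4>3, acc = 16+1 = 17
k=4,j=4: not 4>4, acc = 17+2 = 19
k=4,j=5: not 4>5, acc = 19+2 = 21
k=4,j=6: not 4>6, acc = 21+2 = 23
k=5,j=3: 5>3, acc = 23+2 = 25
k=5,j=4: 5>4, acc = 25+1 = 26
k=5,j=5: not 5>5, acc = 26+2 = 28
k=5,j=6: not 5>6, acc = 28+2 = 30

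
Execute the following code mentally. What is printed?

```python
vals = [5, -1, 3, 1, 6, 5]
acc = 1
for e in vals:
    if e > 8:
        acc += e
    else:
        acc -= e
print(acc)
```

-18

e=5: not >8, acc = 1-5 = -4
e=-1: not >8, acc = (-4)-(-1) = -3
e=3: not >8, acc = (-3)-3 = -6
e=1: not >8, acc = (-6)-1 = -7
e=6: not >8, acc = (-7)-6 = -13
e=5: not >8, acc = (-13)-5 = -18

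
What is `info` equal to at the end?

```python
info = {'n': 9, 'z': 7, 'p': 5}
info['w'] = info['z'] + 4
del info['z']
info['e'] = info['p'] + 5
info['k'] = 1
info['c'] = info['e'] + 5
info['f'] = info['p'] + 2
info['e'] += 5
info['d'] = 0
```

info['w'] = info['z']+4 = 11 → {'n': 9, 'z': 7, 'p': 5, 'w': 11}
del 'z' → {'n': 9, 'p': 5, 'w': 11}
info['e'] = info['p']+5 = 10 → {'n': 9, 'p': 5, 'w': 11, 'e': 10}
info['k'] = 1 → {'n': 9, 'p': 5, 'w': 11, 'e': 10, 'k': 1}
info['c'] = info['e']+5 = 15 → {'n': 9, 'p': 5, 'w': 11, 'e': 10, 'k': 1, 'c': 15}
info['f'] = info['p']+2 = 7 → {'n': 9, 'p': 5, 'w': 11, 'e': 10, 'k': 1, 'c': 15, 'f': 7}
info['e'] = 10+5 = 15 → {'n': 9, 'p': 5, 'w': 11, 'e': 15, 'k': 1, 'c': 15, 'f': 7}
info['d'] = 0 → {'n': 9, 'p': 5, 'w': 11, 'e': 15, 'k': 1, 'c': 15, 'f': 7, 'd': 0}

{'n': 9, 'p': 5, 'w': 11, 'e': 15, 'k': 1, 'c': 15, 'f': 7, 'd': 0}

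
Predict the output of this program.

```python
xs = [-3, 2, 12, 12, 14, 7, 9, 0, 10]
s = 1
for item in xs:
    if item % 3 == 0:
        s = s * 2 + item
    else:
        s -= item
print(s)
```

20

item=-3: %3==0, s = 1*2+(-3) = -1
item=2: not %3==0, s = (-1)-2 = -3
item=12: %3==0, s = (-3)*2+12 = 6
item=12: %3==0, s = 6*2+12 = 24
item=14: not %3==0, s = 24-14 = 10
item=7: not %3==0, s = 10-7 = 3
item=9: %3==0, s = 3*2+9 = 15
item=0: %3==0, s = 15*2+0 = 30
item=10: not %3==0, s = 30-10 = 20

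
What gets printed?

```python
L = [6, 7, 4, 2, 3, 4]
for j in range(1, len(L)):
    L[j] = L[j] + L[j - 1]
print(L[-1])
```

26

j=1: L[1] = 7+6 = 13 → [6, 13, 4, 2, 3, 4]
j=2: L[2] = 4+13 = 17 → [6, 13, 17, 2, 3, 4]
j=3: L[3] = 2+17 = 19 → [6, 13, 17, 19, 3, 4]
j=4: L[4] = 3+19 = 22 → [6, 13, 17, 19, 22, 4]
j=5: L[5] = 4+22 = 26 → [6, 13, 17, 19, 22, 26]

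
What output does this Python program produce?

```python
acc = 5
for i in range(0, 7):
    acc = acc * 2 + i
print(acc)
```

i=0: acc = 5*2+0 = 10
i=1: acc = 10*2+1 = 21
i=2: acc = 21*2+2 = 44
i=3: acc = 44*2+3 = 91
i=4: acc = 91*2+4 = 186
i=5: acc = 186*2+5 = 377
i=6: acc = 377*2+6 = 760

760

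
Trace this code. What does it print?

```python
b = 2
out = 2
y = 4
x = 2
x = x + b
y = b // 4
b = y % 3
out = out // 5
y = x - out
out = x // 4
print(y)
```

4

x = 2+2 = 4
y = 2//4 = 0
b = 0%3 = 0
out = 2//5 = 0
y = 4-0 = 4
out = 4//4 = 1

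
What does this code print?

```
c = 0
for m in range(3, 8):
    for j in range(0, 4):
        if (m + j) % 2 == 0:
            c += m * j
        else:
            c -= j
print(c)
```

m=3,j=0: odd sum, c = 0-0 = 0
m=3,j=1: even sum, c = 0+3 = 3
m=3,j=2: odd sum, c = 3-2 = 1
m=3,j=3: even sum, c = 1+9 = 10
m=4,j=0: even sum, c = 10+0 = 10
m=4,j=1: odd sum, c = 10-1 = 9
m=4,j=2: even sum, c = 9+8 = 17
m=4,j=3: odd sum, c = 17-3 = 14
m=5,j=0: odd sum, c = 14-0 = 14
m=5,j=1: even sum, c = 14+5 = 19
m=5,j=2: odd sum, c = 19-2 = 17
m=5,j=3: even sum, c = 17+15 = 32
m=6,j=0: even sum, c = 32+0 = 32
m=6,j=1: odd sum, c = 32-1 = 31
m=6,j=2: even sum, c = 31+12 = 43
m=6,j=3: odd sum, c = 43-3 = 40
m=7,j=0: odd sum, c = 40-0 = 40
m=7,j=1: even sum, c = 40+7 = 47
m=7,j=2: odd sum, c = 47-2 = 45
m=7,j=3: even sum, c = 45+21 = 66

66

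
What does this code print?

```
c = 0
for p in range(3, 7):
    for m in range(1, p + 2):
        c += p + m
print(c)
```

p=3,m=1: c = 0+4 = 4
p=3,m=2: c = 4+5 = 9
p=3,m=3: c = 9+6 = 15
p=3,m=4: c = 15+7 = 22
p=4,m=1: c = 22+5 = 27
p=4,m=2: c = 27+6 = 33
p=4,m=3: c = 33+7 = 40
p=4,m=4: c = 40+8 = 48
p=4,m=5: c = 48+9 = 57
p=5,m=1: c = 57+6 = 63
p=5,m=2: c = 63+7 = 70
p=5,m=3: c = 70+8 = 78
p=5,m=4: c = 78+9 = 87
p=5,m=5: c = 87+10 = 97
p=5,m=6: c = 97+11 = 108
p=6,m=1: c = 108+7 = 115
p=6,m=2: c = 115+8 = 123
p=6,m=3: c = 123+9 = 132
p=6,m=4: c = 132+10 = 142
p=6,m=5: c = 142+11 = 153
p=6,m=6: c = 153+12 = 165
p=6,m=7: c = 165+13 = 178

178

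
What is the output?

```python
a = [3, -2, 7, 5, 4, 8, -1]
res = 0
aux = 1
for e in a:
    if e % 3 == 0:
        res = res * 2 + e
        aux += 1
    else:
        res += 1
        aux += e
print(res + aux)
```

32

e=3: %3==0, res = 0*2+3 = 3; aux=2
e=-2: not %3==0, res = 3+1 = 4; aux=0
e=7: not %3==0, res = 4+1 = 5; aux=7
e=5: not %3==0, res = 5+1 = 6; aux=12
e=4: not %3==0, res = 6+1 = 7; aux=16
e=8: not %3==0, res = 7+1 = 8; aux=24
e=-1: not %3==0, res = 8+1 = 9; aux=23
res+aux = 9+23 = 32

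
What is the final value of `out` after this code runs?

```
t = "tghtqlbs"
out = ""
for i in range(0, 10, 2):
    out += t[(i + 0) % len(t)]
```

i=0: add t[0]='t' → 't'
i=2: add t[2]='h' → 'th'
i=4: add t[4]='q' → 'thq'
i=6: add t[6]='b' → 'thqb'
i=8: add t[0]='t' → 'thqbt'

'thqbt'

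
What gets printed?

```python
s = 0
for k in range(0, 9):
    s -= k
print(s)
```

-36

k=0: s = 0-0 = 0
k=1: s = 0-1 = -1
k=2: s = (-1)-2 = -3
k=3: s = (-3)-3 = -6
k=4: s = (-6)-4 = -10
k=5: s = (-10)-5 = -15
k=6: s = (-15)-6 = -21
k=7: s = (-21)-7 = -28
k=8: s = (-28)-8 = -36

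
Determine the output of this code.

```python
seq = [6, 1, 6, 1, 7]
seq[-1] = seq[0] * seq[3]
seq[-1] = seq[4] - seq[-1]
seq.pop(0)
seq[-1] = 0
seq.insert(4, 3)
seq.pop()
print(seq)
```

[1, 6, 1, 0]

seq[-1] = seq[0]*seq[3] = 6*1 = 6 → [6, 1, 6, 1, 6]
seq[-1] = seq[4]-seq[-1] = 6-6 = 0 → [6, 1, 6, 1, 0]
pop(0) removes 6 → [1, 6, 1, 0]
seq[-1] = 0 → [1, 6, 1, 0]
insert 3 at 4 → [1, 6, 1, 0, 3]
pop() removes 3 → [1, 6, 1, 0]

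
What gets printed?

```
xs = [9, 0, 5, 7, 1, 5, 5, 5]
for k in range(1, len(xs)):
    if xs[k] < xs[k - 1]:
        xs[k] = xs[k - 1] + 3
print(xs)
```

[9, 12, 15, 18, 21, 24, 27, 30]

k=1: 0<9, xs[1] = 9+3 = 12 → [9, 12, 5, 7, 1, 5, 5, 5]
k=2: 5<12, xs[2] = 12+3 = 15 → [9, 12, 15, 7, 1, 5, 5, 5]
k=3: 7<15, xs[3] = 15+3 = 18 → [9, 12, 15, 18, 1, 5, 5, 5]
k=4: 1<18, xs[4] = 18+3 = 21 → [9, 12, 15, 18, 21, 5, 5, 5]
k=5: 5<21, xs[5] = 21+3 = 24 → [9, 12, 15, 18, 21, 24, 5, 5]
k=6: 5<24, xs[6] = 24+3 = 27 → [9, 12, 15, 18, 21, 24, 27, 5]
k=7: 5<27, xs[7] = 27+3 = 30 → [9, 12, 15, 18, 21, 24, 27, 30]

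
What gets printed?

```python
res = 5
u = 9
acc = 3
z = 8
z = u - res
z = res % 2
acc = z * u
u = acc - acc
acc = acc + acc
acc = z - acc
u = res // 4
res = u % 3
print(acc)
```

-17

z = 9-5 = 4
z = 5%2 = 1
acc = 1*9 = 9
u = 9-9 = 0
acc = 9+9 = 18
acc = 1-18 = -17
u = 5//4 = 1
res = 1%3 = 1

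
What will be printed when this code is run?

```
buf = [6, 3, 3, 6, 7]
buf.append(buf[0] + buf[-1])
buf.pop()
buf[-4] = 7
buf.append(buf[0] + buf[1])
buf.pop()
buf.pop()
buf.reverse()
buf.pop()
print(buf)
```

append buf[0]+buf[-1] = 6+7 = 13 → [6, 3, 3, 6, 7, 13]
pop() removes 13 → [6, 3, 3, 6, 7]
buf[-4] = 7 → [6, 7, 3, 6, 7]
append buf[0]+buf[1] = 6+7 = 13 → [6, 7, 3, 6, 7, 13]
pop() removes 13 → [6, 7, 3, 6, 7]
pop() removes 7 → [6, 7, 3, 6]
reverse → [6, 3, 7, 6]
pop() removes 6 → [6, 3, 7]

[6, 3, 7]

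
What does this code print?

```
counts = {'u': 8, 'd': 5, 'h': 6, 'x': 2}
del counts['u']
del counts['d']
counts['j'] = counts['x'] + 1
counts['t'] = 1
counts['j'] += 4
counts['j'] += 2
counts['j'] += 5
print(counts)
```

{'h': 6, 'x': 2, 'j': 14, 't': 1}

del 'u' → {'d': 5, 'h': 6, 'x': 2}
del 'd' → {'h': 6, 'x': 2}
counts['j'] = counts['x']+1 = 3 → {'h': 6, 'x': 2, 'j': 3}
counts['t'] = 1 → {'h': 6, 'x': 2, 'j': 3, 't': 1}
counts['j'] = 3+4 = 7 → {'h': 6, 'x': 2, 'j': 7, 't': 1}
counts['j'] = 7+2 = 9 → {'h': 6, 'x': 2, 'j': 9, 't': 1}
counts['j'] = 9+5 = 14 → {'h': 6, 'x': 2, 'j': 14, 't': 1}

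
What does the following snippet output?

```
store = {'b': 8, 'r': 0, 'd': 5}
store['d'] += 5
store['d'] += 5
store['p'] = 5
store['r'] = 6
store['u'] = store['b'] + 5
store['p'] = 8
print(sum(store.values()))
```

store['d'] = 5+5 = 10 → {'b': 8, 'r': 0, 'd': 10}
store['d'] = 10+5 = 15 → {'b': 8, 'r': 0, 'd': 15}
store['p'] = 5 → {'b': 8, 'r': 0, 'd': 15, 'p': 5}
store['r'] = 6 → {'b': 8, 'r': 6, 'd': 15, 'p': 5}
store['u'] = store['b']+5 = 13 → {'b': 8, 'r': 6, 'd': 15, 'p': 5, 'u': 13}
store['p'] = 8 → {'b': 8, 'r': 6, 'd': 15, 'p': 8, 'u': 13}
sum of values = 50

50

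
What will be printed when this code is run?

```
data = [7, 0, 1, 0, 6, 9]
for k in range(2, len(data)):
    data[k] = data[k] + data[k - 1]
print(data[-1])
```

k=2: data[2] = 1+0 = 1 → [7, 0, 1, 0, 6, 9]
k=3: data[3] = 0+1 = 1 → [7, 0, 1, 1, 6, 9]
k=4: data[4] = 6+1 = 7 → [7, 0, 1, 1, 7, 9]
k=5: data[5] = 9+7 = 16 → [7, 0, 1, 1, 7, 16]

16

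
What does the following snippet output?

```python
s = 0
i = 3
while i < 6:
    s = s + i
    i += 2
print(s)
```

i=3: s = 0+3 = 3
i=5: s = 3+5 = 8

8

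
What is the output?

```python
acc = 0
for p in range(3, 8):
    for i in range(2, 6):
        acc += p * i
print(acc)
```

350

p=3,i=2: acc = 0+6 = 6
p=3,i=3: acc = 6+9 = 15
p=3,i=4: acc = 15+12 = 27
p=3,i=5: acc = 27+15 = 42
p=4,i=2: acc = 42+8 = 50
p=4,i=3: acc = 50+12 = 62
p=4,i=4: acc = 62+16 = 78
p=4,i=5: acc = 78+20 = 98
p=5,i=2: acc = 98+10 = 108
p=5,i=3: acc = 108+15 = 123
p=5,i=4: acc = 123+20 = 143
p=5,i=5: acc = 143+25 = 168
p=6,i=2: acc = 168+12 = 180
p=6,i=3: acc = 180+18 = 198
p=6,i=4: acc = 198+24 = 222
p=6,i=5: acc = 222+30 = 252
p=7,i=2: acc = 252+14 = 266
p=7,i=3: acc = 266+21 = 287
p=7,i=4: acc = 287+28 = 315
p=7,i=5: acc = 315+35 = 350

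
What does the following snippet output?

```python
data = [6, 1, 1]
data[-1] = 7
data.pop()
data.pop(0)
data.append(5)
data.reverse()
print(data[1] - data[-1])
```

data[-1] = 7 → [6, 1, 7]
pop() removes 7 → [6, 1]
pop(0) removes 6 → [1]
append 5 → [1, 5]
reverse → [5, 1]
data[1]-data[-1] = 1-1 = 0

0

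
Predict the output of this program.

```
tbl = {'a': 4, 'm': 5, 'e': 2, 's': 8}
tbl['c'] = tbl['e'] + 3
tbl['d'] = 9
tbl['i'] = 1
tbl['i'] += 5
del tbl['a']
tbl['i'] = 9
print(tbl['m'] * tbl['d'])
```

tbl['c'] = tbl['e']+3 = 5 → {'a': 4, 'm': 5, 'e': 2, 's': 8, 'c': 5}
tbl['d'] = 9 → {'a': 4, 'm': 5, 'e': 2, 's': 8, 'c': 5, 'd': 9}
tbl['i'] = 1 → {'a': 4, 'm': 5, 'e': 2, 's': 8, 'c': 5, 'd': 9, 'i': 1}
tbl['i'] = 1+5 = 6 → {'a': 4, 'm': 5, 'e': 2, 's': 8, 'c': 5, 'd': 9, 'i': 6}
del 'a' → {'m': 5, 'e': 2, 's': 8, 'c': 5, 'd': 9, 'i': 6}
tbl['i'] = 9 → {'m': 5, 'e': 2, 's': 8, 'c': 5, 'd': 9, 'i': 9}
tbl['m']*tbl['d'] = 5*9 = 45

45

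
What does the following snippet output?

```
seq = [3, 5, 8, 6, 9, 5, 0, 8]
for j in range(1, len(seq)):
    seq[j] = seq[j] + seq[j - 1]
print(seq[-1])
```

j=1: seq[1] = 5+3 = 8 → [3, 8, 8, 6, 9, 5, 0, 8]
j=2: seq[2] = 8+8 = 16 → [3, 8, 16, 6, 9, 5, 0, 8]
j=3: seq[3] = 6+16 = 22 → [3, 8, 16, 22, 9, 5, 0, 8]
j=4: seq[4] = 9+22 = 31 → [3, 8, 16, 22, 31, 5, 0, 8]
j=5: seq[5] = 5+31 = 36 → [3, 8, 16, 22, 31, 36, 0, 8]
j=6: seq[6] = 0+36 = 36 → [3, 8, 16, 22, 31, 36, 36, 8]
j=7: seq[7] = 8+36 = 44 → [3, 8, 16, 22, 31, 36, 36, 44]

44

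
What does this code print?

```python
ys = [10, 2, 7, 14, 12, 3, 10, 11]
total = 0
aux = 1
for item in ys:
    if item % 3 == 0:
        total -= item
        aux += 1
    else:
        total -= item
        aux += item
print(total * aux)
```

item=10: not %3==0, total = 0-10 = -10; aux=11
item=2: not %3==0, total = (-10)-2 = -12; aux=13
item=7: not %3==0, total = (-12)-7 = -19; aux=20
item=14: not %3==0, total = (-19)-14 = -33; aux=34
item=12: %3==0, total = (-33)-12 = -45; aux=35
item=3: %3==0, total = (-45)-3 = -48; aux=36
item=10: not %3==0, total = (-48)-10 = -58; aux=46
item=11: not %3==0, total = (-58)-11 = -69; aux=57
total*aux = (-69)*57 = -3933

-3933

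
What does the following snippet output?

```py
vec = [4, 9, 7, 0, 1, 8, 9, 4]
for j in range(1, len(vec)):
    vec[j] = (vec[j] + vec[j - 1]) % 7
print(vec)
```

j=1: vec[1] = (9+4)%7 = 6 → [4, 6, 7, 0, 1, 8, 9, 4]
j=2: vec[2] = (7+6)%7 = 6 → [4, 6, 6, 0, 1, 8, 9, 4]
j=3: vec[3] = (0+6)%7 = 6 → [4, 6, 6, 6, 1, 8, 9, 4]
j=4: vec[4] = (1+6)%7 = 0 → [4, 6, 6, 6, 0, 8, 9, 4]
j=5: vec[5] = (8+0)%7 = 1 → [4, 6, 6, 6, 0, 1, 9, 4]
j=6: vec[6] = (9+1)%7 = 3 → [4, 6, 6, 6, 0, 1, 3, 4]
j=7: vec[7] = (4+3)%7 = 0 → [4, 6, 6, 6, 0, 1, 3, 0]

[4, 6, 6, 6, 0, 1, 3, 0]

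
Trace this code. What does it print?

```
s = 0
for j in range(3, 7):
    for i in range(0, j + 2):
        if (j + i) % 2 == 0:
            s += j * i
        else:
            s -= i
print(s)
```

110

j=3,i=0: odd sum, s = 0-0 = 0
j=3,i=1: even sum, s = 0+3 = 3
j=3,i=2: odd sum, s = 3-2 = 1
j=3,i=3: even sum, s = 1+9 = 10
j=3,i=4: odd sum, s = 10-4 = 6
j=4,i=0: even sum, s = 6+0 = 6
j=4,i=1: odd sum, s = 6-1 = 5
j=4,i=2: even sum, s = 5+8 = 13
j=4,i=3: odd sum, s = 13-3 = 10
j=4,i=4: even sum, s = 10+16 = 26
j=4,i=5: odd sum, s = 26-5 = 21
j=5,i=0: odd sum, s = 21-0 = 21
j=5,i=1: even sum, s = 21+5 = 26
j=5,i=2: odd sum, s = 26-2 = 24
j=5,i=3: even sum, s = 24+15 = 39
j=5,i=4: odd sum, s = 39-4 = 35
j=5,i=5: even sum, s = 35+25 = 60
j=5,i=6: odd sum, s = 60-6 = 54
j=6,i=0: even sum, s = 54+0 = 54
j=6,i=1: odd sum, s = 54-1 = 53
j=6,i=2: even sum, s = 53+12 = 65
j=6,i=3: odd sum, s = 65-3 = 62
j=6,i=4: even sum, s = 62+24 = 86
j=6,i=5: odd sum, s = 86-5 = 81
j=6,i=6: even sum, s = 81+36 = 117
j=6,i=7: odd sum, s = 117-7 = 110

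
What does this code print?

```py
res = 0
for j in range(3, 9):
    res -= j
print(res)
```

j=3: res = 0-3 = -3
j=4: res = (-3)-4 = -7
j=5: res = (-7)-5 = -12
j=6: res = (-12)-6 = -18
j=7: res = (-18)-7 = -25
j=8: res = (-25)-8 = -33

-33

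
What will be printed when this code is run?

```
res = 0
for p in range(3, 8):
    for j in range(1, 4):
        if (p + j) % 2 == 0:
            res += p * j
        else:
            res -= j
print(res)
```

66

p=3,j=1: even sum, res = 0+3 = 3
p=3,j=2: odd sum, res = 3-2 = 1
p=3,j=3: even sum, res = 1+9 = 10
p=4,j=1: odd sum, res = 10-1 = 9
p=4,j=2: even sum, res = 9+8 = 17
p=4,j=3: odd sum, res = 17-3 = 14
p=5,j=1: even sum, res = 14+5 = 19
p=5,j=2: odd sum, res = 19-2 = 17
p=5,j=3: even sum, res = 17+15 = 32
p=6,j=1: odd sum, res = 32-1 = 31
p=6,j=2: even sum, res = 31+12 = 43
p=6,j=3: odd sum, res = 43-3 = 40
p=7,j=1: even sum, res = 40+7 = 47
p=7,j=2: odd sum, res = 47-2 = 45
p=7,j=3: even sum, res = 45+21 = 66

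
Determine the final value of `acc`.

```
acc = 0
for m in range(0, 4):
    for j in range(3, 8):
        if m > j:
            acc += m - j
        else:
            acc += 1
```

m=0,j=3: not 0>3, acc = 0+1 = 1
m=0,j=4: not 0>4, acc = 1+1 = 2
m=0,j=5: not 0>5, acc = 2+1 = 3
m=0,j=6: not 0>6, acc = 3+1 = 4
m=0,j=7: not 0>7, acc = 4+1 = 5
m=1,j=3: not 1>3, acc = 5+1 = 6
m=1,j=4: not 1>4, acc = 6+1 = 7
m=1,j=5: not 1>5, acc = 7+1 = 8
m=1,j=6: not 1>6, acc = 8+1 = 9
m=1,j=7: not 1>7, acc = 9+1 = 10
m=2,j=3: not 2>3, acc = 10+1 = 11
m=2,j=4: not 2>4, acc = 11+1 = 12
m=2,j=5: not 2>5, acc = 12+1 = 13
m=2,j=6: not 2>6, acc = 13+1 = 14
m=2,j=7: not 2>7, acc = 14+1 = 15
m=3,j=3: not 3>3, acc = 15+1 = 16
m=3,j=4: not 3>4, acc = 16+1 = 17
m=3,j=5: not 3>5, acc = 17+1 = 18
m=3,j=6: not 3>6, acc = 18+1 = 19
m=3,j=7: not 3>7, acc = 19+1 = 20

20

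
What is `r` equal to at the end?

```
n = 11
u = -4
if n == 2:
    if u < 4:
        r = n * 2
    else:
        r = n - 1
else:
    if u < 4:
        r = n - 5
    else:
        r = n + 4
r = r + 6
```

12

n=11, u=-4
n == 2 is False; u < 4 is True
→ r = n - 5 = 6
r = 6+6 = 12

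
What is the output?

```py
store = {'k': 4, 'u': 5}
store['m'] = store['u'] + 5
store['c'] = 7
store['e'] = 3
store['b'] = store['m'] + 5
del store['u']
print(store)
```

store['m'] = store['u']+5 = 10 → {'k': 4, 'u': 5, 'm': 10}
store['c'] = 7 → {'k': 4, 'u': 5, 'm': 10, 'c': 7}
store['e'] = 3 → {'k': 4, 'u': 5, 'm': 10, 'c': 7, 'e': 3}
store['b'] = store['m']+5 = 15 → {'k': 4, 'u': 5, 'm': 10, 'c': 7, 'e': 3, 'b': 15}
del 'u' → {'k': 4, 'm': 10, 'c': 7, 'e': 3, 'b': 15}

{'k': 4, 'm': 10, 'c': 7, 'e': 3, 'b': 15}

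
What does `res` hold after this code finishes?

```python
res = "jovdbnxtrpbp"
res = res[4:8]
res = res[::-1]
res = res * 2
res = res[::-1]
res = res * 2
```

'bnxtbnxtbnxtbnxt'

slice [4:8] → 'bnxt'
reverse → 'txnb'
repeat ×2 → 'txnbtxnb'
reverse → 'bnxtbnxt'
repeat ×2 → 'bnxtbnxtbnxtbnxt'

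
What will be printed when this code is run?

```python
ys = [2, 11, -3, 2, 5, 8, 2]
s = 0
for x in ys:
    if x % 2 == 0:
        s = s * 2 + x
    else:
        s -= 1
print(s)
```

22

x=2: even, s = 0*2+2 = 2
x=11: not even, s = 2-1 = 1
x=-3: not even, s = 1-1 = 0
x=2: even, s = 0*2+2 = 2
x=5: not even, s = 2-1 = 1
x=8: even, s = 1*2+8 = 10
x=2: even, s = 10*2+2 = 22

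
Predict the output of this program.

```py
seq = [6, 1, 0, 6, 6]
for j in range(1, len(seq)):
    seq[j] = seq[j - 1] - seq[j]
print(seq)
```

j=1: seq[1] = 6-1 = 5 → [6, 5, 0, 6, 6]
j=2: seq[2] = 5-0 = 5 → [6, 5, 5, 6, 6]
j=3: seq[3] = 5-6 = -1 → [6, 5, 5, -1, 6]
j=4: seq[4] = (-1)-6 = -7 → [6, 5, 5, -1, -7]

[6, 5, 5, -1, -7]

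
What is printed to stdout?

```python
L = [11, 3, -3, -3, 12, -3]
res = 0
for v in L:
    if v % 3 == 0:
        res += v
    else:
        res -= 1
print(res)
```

5

v=11: not %3==0, res = 0-1 = -1
v=3: %3==0, res = (-1)+3 = 2
v=-3: %3==0, res = 2+(-3) = -1
v=-3: %3==0, res = (-1)+(-3) = -4
v=12: %3==0, res = (-4)+12 = 8
v=-3: %3==0, res = 8+(-3) = 5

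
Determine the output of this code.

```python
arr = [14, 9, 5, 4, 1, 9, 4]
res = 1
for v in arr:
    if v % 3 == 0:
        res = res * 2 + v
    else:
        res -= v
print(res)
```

-49

v=14: not %3==0, res = 1-14 = -13
v=9: %3==0, res = (-13)*2+9 = -17
v=5: not %3==0, res = (-17)-5 = -22
v=4: not %3==0, res = (-22)-4 = -26
v=1: not %3==0, res = (-26)-1 = -27
v=9: %3==0, res = (-27)*2+9 = -45
v=4: not %3==0, res = (-45)-4 = -49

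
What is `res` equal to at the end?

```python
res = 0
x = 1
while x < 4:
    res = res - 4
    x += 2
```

x=1: res = 0-4 = -4
x=3: res = (-4)-4 = -8

-8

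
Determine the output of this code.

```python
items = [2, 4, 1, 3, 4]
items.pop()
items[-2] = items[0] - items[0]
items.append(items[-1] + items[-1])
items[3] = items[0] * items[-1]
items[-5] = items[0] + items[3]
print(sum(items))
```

pop() removes 4 → [2, 4, 1, 3]
items[-2] = items[0]-items[0] = 2-2 = 0 → [2, 4, 0, 3]
append items[-1]+items[-1] = 3+3 = 6 → [2, 4, 0, 3, 6]
items[3] = items[0]*items[-1] = 2*6 = 12 → [2, 4, 0, 12, 6]
items[-5] = items[0]+items[3] = 2+12 = 14 → [14, 4, 0, 12, 6]
sum = 36

36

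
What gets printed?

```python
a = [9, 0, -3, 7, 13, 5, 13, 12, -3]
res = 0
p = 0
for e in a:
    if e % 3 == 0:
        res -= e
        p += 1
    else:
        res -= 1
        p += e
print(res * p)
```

-817

e=9: %3==0, res = 0-9 = -9; p=1
e=0: %3==0, res = (-9)-0 = -9; p=2
e=-3: %3==0, res = (-9)-(-3) = -6; p=3
e=7: not %3==0, res = (-6)-1 = -7; p=10
e=13: not %3==0, res = (-7)-1 = -8; p=23
e=5: not %3==0, res = (-8)-1 = -9; p=28
e=13: not %3==0, res = (-9)-1 = -10; p=41
e=12: %3==0, res = (-10)-12 = -22; p=42
e=-3: %3==0, res = (-22)-(-3) = -19; p=43
res*p = (-19)*43 = -817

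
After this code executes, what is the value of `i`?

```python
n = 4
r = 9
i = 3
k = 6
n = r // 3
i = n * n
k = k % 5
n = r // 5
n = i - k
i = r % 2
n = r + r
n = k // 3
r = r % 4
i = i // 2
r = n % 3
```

n = 9//3 = 3
i = 3*3 = 9
k = 6%5 = 1
n = 9//5 = 1
n = 9-1 = 8
i = 9%2 = 1
n = 9+9 = 18
n = 1//3 = 0
r = 9%4 = 1
i = 1//2 = 0
r = 0%3 = 0

0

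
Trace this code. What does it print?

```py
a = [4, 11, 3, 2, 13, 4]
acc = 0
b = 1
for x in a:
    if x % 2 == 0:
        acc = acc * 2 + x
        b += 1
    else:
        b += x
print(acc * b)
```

x=4: even, acc = 0*2+4 = 4; b=2
x=11: not even; b=13
x=3: not even; b=16
x=2: even, acc = 4*2+2 = 10; b=17
x=13: not even; b=30
x=4: even, acc = 10*2+4 = 24; b=31
acc*b = 24*31 = 744

744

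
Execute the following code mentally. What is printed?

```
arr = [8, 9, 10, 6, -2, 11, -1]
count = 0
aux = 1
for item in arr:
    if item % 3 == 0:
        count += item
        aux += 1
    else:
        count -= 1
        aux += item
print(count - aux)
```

-19

item=8: not %3==0, count = 0-1 = -1; aux=9
item=9: %3==0, count = (-1)+9 = 8; aux=10
item=10: not %3==0, count = 8-1 = 7; aux=20
item=6: %3==0, count = 7+6 = 13; aux=21
item=-2: not %3==0, count = 13-1 = 12; aux=19
item=11: not %3==0, count = 12-1 = 11; aux=30
item=-1: not %3==0, count = 11-1 = 10; aux=29
count-aux = 10-29 = -19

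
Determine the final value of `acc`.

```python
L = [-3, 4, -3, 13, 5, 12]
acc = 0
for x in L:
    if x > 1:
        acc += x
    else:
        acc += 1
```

36

x=-3: not >1, acc = 0+1 = 1
x=4: >1, acc = 1+4 = 5
x=-3: not >1, acc = 5+1 = 6
x=13: >1, acc = 6+13 = 19
x=5: >1, acc = 19+5 = 24
x=12: >1, acc = 24+12 = 36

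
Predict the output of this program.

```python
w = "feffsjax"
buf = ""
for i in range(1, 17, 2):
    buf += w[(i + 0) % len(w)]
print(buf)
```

efjxefjx

i=1: add w[1]='e' → 'e'
i=3: add w[3]='f' → 'ef'
i=5: add w[5]='j' → 'efj'
i=7: add w[7]='x' → 'efjx'
i=9: add w[1]='e' → 'efjxe'
i=11: add w[3]='f' → 'efjxef'
i=13: add w[5]='j' → 'efjxefj'
i=15: add w[7]='x' → 'efjxefjx'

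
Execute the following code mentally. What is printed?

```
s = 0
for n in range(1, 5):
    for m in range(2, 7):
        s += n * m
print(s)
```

n=1,m=2: s = 0+2 = 2
n=1,m=3: s = 2+3 = 5
n=1,m=4: s = 5+4 = 9
n=1,m=5: s = 9+5 = 14
n=1,m=6: s = 14+6 = 20
n=2,m=2: s = 20+4 = 24
n=2,m=3: s = 24+6 = 30
n=2,m=4: s = 30+8 = 38
n=2,m=5: s = 38+10 = 48
n=2,m=6: s = 48+12 = 60
n=3,m=2: s = 60+6 = 66
n=3,m=3: s = 66+9 = 75
n=3,m=4: s = 75+12 = 87
n=3,m=5: s = 87+15 = 102
n=3,m=6: s = 102+18 = 120
n=4,m=2: s = 120+8 = 128
n=4,m=3: s = 128+12 = 140
n=4,m=4: s = 140+16 = 156
n=4,m=5: s = 156+20 = 176
n=4,m=6: s = 176+24 = 200

200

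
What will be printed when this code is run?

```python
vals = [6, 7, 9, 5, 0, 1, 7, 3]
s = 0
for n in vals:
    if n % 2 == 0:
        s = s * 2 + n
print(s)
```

12

n=6: even, s = 0*2+6 = 6
n=7: not even
n=9: not even
n=5: not even
n=0: even, s = 6*2+0 = 12
n=1: not even
n=7: not even
n=3: not even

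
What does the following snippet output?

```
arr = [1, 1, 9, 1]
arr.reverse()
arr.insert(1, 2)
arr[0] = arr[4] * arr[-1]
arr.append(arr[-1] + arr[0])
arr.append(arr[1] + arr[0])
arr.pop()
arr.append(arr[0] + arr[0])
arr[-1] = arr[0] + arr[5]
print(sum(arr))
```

19

reverse → [1, 9, 1, 1]
insert 2 at 1 → [1, 2, 9, 1, 1]
arr[0] = arr[4]*arr[-1] = 1*1 = 1 → [1, 2, 9, 1, 1]
append arr[-1]+arr[0] = 1+1 = 2 → [1, 2, 9, 1, 1, 2]
append arr[1]+arr[0] = 2+1 = 3 → [1, 2, 9, 1, 1, 2, 3]
pop() removes 3 → [1, 2, 9, 1, 1, 2]
append arr[0]+arr[0] = 1+1 = 2 → [1, 2, 9, 1, 1, 2, 2]
arr[-1] = arr[0]+arr[5] = 1+2 = 3 → [1, 2, 9, 1, 1, 2, 3]
sum = 19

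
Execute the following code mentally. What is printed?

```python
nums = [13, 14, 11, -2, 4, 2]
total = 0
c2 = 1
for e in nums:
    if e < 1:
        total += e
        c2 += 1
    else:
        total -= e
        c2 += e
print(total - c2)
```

-92

e=13: not <1, total = 0-13 = -13; c2=14
e=14: not <1, total = (-13)-14 = -27; c2=28
e=11: not <1, total = (-27)-11 = -38; c2=39
e=-2: <1, total = (-38)+(-2) = -40; c2=40
e=4: not <1, total = (-40)-4 = -44; c2=44
e=2: not <1, total = (-44)-2 = -46; c2=46
total-c2 = (-46)-46 = -92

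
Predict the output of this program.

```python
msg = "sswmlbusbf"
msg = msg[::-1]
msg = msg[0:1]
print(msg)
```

f

reverse → 'fbsublmwss'
slice [0:1] → 'f'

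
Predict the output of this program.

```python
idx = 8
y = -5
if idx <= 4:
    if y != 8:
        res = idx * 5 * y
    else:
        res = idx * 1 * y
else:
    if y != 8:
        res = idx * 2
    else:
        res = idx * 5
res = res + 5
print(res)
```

idx=8, y=-5
idx <= 4 is False; y != 8 is True
→ res = idx * 2 = 16
res = 16+5 = 21

21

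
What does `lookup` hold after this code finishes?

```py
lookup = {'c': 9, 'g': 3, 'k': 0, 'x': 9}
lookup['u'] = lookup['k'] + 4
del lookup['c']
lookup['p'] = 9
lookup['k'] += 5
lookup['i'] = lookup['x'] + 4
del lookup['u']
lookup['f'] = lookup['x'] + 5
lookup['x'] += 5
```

{'g': 3, 'k': 5, 'x': 14, 'p': 9, 'i': 13, 'f': 14}

lookup['u'] = lookup['k']+4 = 4 → {'c': 9, 'g': 3, 'k': 0, 'x': 9, 'u': 4}
del 'c' → {'g': 3, 'k': 0, 'x': 9, 'u': 4}
lookup['p'] = 9 → {'g': 3, 'k': 0, 'x': 9, 'u': 4, 'p': 9}
lookup['k'] = 0+5 = 5 → {'g': 3, 'k': 5, 'x': 9, 'u': 4, 'p': 9}
lookup['i'] = lookup['x']+4 = 13 → {'g': 3, 'k': 5, 'x': 9, 'u': 4, 'p': 9, 'i': 13}
del 'u' → {'g': 3, 'k': 5, 'x': 9, 'p': 9, 'i': 13}
lookup['f'] = lookup['x']+5 = 14 → {'g': 3, 'k': 5, 'x': 9, 'p': 9, 'i': 13, 'f': 14}
lookup['x'] = 9+5 = 14 → {'g': 3, 'k': 5, 'x': 14, 'p': 9, 'i': 13, 'f': 14}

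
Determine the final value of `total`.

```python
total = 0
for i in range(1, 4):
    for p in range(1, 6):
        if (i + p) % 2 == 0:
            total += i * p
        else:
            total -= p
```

27

i=1,p=1: even sum, total = 0+1 = 1
i=1,p=2: odd sum, total = 1-2 = -1
i=1,p=3: even sum, total = (-1)+3 = 2
i=1,p=4: odd sum, total = 2-4 = -2
i=1,p=5: even sum, total = (-2)+5 = 3
i=2,p=1: odd sum, total = 3-1 = 2
i=2,p=2: even sum, total = 2+4 = 6
i=2,p=3: odd sum, total = 6-3 = 3
i=2,p=4: even sum, total = 3+8 = 11
i=2,p=5: odd sum, total = 11-5 = 6
i=3,p=1: even sum, total = 6+3 = 9
i=3,p=2: odd sum, total = 9-2 = 7
i=3,p=3: even sum, total = 7+9 = 16
i=3,p=4: odd sum, total = 16-4 = 12
i=3,p=5: even sum, total = 12+15 = 27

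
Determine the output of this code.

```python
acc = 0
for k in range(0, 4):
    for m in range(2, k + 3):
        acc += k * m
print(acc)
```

65

k=0,m=2: acc = 0+0 = 0
k=1,m=2: acc = 0+2 = 2
k=1,m=3: acc = 2+3 = 5
k=2,m=2: acc = 5+4 = 9
k=2,m=3: acc = 9+6 = 15
k=2,m=4: acc = 15+8 = 23
k=3,m=2: acc = 23+6 = 29
k=3,m=3: acc = 29+9 = 38
k=3,m=4: acc = 38+12 = 50
k=3,m=5: acc = 50+15 = 65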